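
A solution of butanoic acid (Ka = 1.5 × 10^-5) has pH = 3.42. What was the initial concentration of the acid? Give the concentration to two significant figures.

[H+] = 10^(-3.42) = 3.80 × 10^-4 M = x
Ka = x²/(C₀ − x) ⇒ C₀ = x + x²/Ka
C₀ = 3.80 × 10^-4 + (3.80 × 10^-4)²/(1.5 × 10^-5) = 1.00 × 10^-2 M

C₀ = 1.0 × 10^-2 M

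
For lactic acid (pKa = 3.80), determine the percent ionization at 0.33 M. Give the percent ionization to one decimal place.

CH3CH(OH)COOH ⇌ CH3CH(OH)COO- + H+; let x = [H+] at equilibrium.
Ka = 10^(−3.80) = 1.58 × 10^-4
x ≈ √(Ka·C₀) = √(1.58 × 10^-4 × 0.33) = 7.22 × 10^-3 M
% ionization = x/C₀ × 100% = 7.22 × 10^-3/0.33 × 100% = 2.2%

2.2%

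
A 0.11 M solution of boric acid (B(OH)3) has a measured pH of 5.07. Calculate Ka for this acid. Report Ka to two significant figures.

Ka = 6.6 × 10^-10

[H+] = 10^(-5.07) = 8.51 × 10^-6 M
At equilibrium [HA] = 0.11 − 8.51 × 10^-6 = 1.10 × 10^-1 M
Ka = [H+][A-]/[HA] = (8.51 × 10^-6)² / 1.10 × 10^-1 = 6.6 × 10^-10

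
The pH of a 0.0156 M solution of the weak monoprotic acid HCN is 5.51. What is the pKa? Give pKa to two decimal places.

pKa = 9.21

[H+] = 10^(-5.51) = 3.09 × 10^-6 M
At equilibrium [HA] = 0.0156 − 3.09 × 10^-6 = 1.56 × 10^-2 M
Ka = [H+][A-]/[HA] = (3.09 × 10^-6)² / 1.56 × 10^-2 = 6.12 × 10^-10
pKa = -log(6.12 × 10^-10) = 9.21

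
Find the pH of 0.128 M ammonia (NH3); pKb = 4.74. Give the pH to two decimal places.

NH3 + H2O ⇌ NH4+ + OH-
Kb = 10^(−4.74) = 1.82 × 10^-5
Let x = [OH-] at equilibrium. Kb = x²/(0.128 − x).
Assume x ≪ 0.128: x ≈ √(1.82 × 10^-5 × 0.128) = 1.53 × 10^-3 M
pOH = −log(1.53 × 10^-3) = 2.82; pH = 14.00 − 2.82 = 11.18

pH = 11.18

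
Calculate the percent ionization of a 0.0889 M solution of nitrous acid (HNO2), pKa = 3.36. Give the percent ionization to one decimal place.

6.8%

HNO2 ⇌ NO2- + H+; let x = [H+] at equilibrium.
Ka = 10^(−3.36) = 4.37 × 10^-4
Solve x² + 0.000437x − 3.88e-05 = 0 → x = 6.02 × 10^-3 M
Fraction ionized = 6.02 × 10^-3 / 0.0889 = 0.0677 → 6.8%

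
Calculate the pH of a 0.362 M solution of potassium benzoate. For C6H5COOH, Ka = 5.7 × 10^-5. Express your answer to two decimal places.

pH = 8.90

C6H5COO- is the conjugate base of the weak acid C6H5COOH.
Kb = Kw/Ka = 1.0×10^-14 / 5.7 × 10^-5 = 1.75 × 10^-10
Kb = [OH-]²/(0.362 − [OH-]) = 1.75 × 10^-10
Neglecting [OH-] in the denominator: [OH-] = √(1.75 × 10^-10 × 0.362) = 7.96 × 10^-6 M
([OH-]/C₀ = 0.0022% < 5%, so the approximation holds.)
pOH = −log(7.96 × 10^-6) = 5.10; pH = 14.00 − 5.10 = 8.90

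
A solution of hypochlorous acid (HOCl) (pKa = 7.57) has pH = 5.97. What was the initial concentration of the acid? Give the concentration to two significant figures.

C₀ = 4.4 × 10^-5 M

[H+] = 10^(-5.97) = 1.07 × 10^-6 M = x
Ka = 10^(−7.57) = 2.69 × 10^-8
Ka = x²/(C₀ − x) ⇒ C₀ = x + x²/Ka
C₀ = 1.07 × 10^-6 + (1.07 × 10^-6)²/(2.69 × 10^-8) = 4.36 × 10^-5 M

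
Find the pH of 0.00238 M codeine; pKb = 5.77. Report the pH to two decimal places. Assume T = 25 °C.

C18H21NO3 + H2O ⇌ C18H22NO3+ + OH-
Kb = 10^(−5.77) = 1.70 × 10^-6
Kb = [OH-]²/(0.00238 − [OH-]) = 1.70 × 10^-6
Neglecting [OH-] in the denominator: [OH-] = √(1.70 × 10^-6 × 0.00238) = 6.36 × 10^-5 M
pOH = −log(6.36 × 10^-5) = 4.20; pH = 14.00 − 4.20 = 9.80

pH = 9.80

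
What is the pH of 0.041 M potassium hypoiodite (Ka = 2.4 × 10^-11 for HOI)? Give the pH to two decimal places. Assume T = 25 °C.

pH = 11.59

OI- is the conjugate base of the weak acid HOI.
Kb = Kw/Ka = 1.0×10^-14 / 2.4 × 10^-11 = 4.17 × 10^-4
From the ICE table, Kb = x²/(0.041 − x) = 4.17 × 10^-4.
Here C₀/Kb ≈ 98.3, so the small-x approximation fails. Use the quadratic:
x = [−0.000417 + √(0.000417² + 6.84e-05)]/2 = 3.93 × 10^-3 M
pOH = 2.41, so pH = 14.00 − pOH = 11.59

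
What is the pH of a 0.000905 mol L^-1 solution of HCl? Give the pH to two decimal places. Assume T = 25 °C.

pH = 3.04

HCl is a strong acid and dissociates completely, so [H+] = 0.000905 M.
pH = -log(0.000905) = 3.04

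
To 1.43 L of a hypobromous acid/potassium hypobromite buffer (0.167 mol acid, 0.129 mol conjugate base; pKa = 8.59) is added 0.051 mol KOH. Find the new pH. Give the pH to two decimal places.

After neutralization: n(HOBr) = 0.116 mol, n(OBr-) = 0.18 mol.
pH = pKa + log(n_OBr-/n_HOBr) = 8.59 + log(0.18/0.116) = 8.59 + (+0.191)

pH = 8.78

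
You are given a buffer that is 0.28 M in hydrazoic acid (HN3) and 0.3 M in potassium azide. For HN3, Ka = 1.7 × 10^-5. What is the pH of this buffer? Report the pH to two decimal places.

pH = 4.80

pKa = −log(1.7 × 10^-5) = 4.770
Henderson–Hasselbalch: pH = pKa + log([N3-]/[HN3]) = 4.770 + log(0.3/0.28)
pH = 4.770 + (+0.030) = 4.80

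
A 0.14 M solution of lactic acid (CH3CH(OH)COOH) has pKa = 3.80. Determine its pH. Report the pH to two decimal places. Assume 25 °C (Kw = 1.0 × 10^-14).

CH3CH(OH)COOH ⇌ CH3CH(OH)COO- + H+
Ka = 10^(−3.80) = 1.58 × 10^-4
Ka = [H+]²/(0.14 − [H+]) = 1.58 × 10^-4
Assume [H+] ≪ 0.14: [H+] ≈ √(1.58 × 10^-4 × 0.14) = 4.70 × 10^-3 M
([H+]/C₀ = 3.4% < 5%, so the approximation holds.)
pH = −log[H+] = −log(4.70 × 10^-3) = 2.33

pH = 2.33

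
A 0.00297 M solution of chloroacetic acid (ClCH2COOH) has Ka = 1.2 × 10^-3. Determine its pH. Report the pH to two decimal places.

pH = 2.86

ClCH2COOH ⇌ ClCH2COO- + H+
From the ICE table, Ka = [H+]²/(0.00297 − [H+]) = 1.2 × 10^-3.
The 5% rule fails; solving [H+]² + Ka·[H+] − Ka·C₀ = 0 exactly:
[H+] = (−Ka + √(Ka² + 4·Ka·C₀))/2 = 1.38 × 10^-3 M
pH = −log[H+] = −log(1.38 × 10^-3) = 2.86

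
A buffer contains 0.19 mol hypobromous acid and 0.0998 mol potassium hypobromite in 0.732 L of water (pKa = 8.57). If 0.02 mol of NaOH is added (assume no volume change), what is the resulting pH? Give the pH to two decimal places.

After neutralization: n(HOBr) = 0.17 mol, n(OBr-) = 0.12 mol.
Henderson–Hasselbalch with mole ratio 0.12/0.17: pH = 8.57 + (-0.151)

pH = 8.42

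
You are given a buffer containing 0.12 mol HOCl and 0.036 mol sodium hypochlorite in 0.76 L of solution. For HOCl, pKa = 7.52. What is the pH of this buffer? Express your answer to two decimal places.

Henderson–Hasselbalch: pH = pKa + log([OCl-]/[HOCl]) = 7.52 + log(0.036/0.12)
pH = 7.52 + (-0.523) = 7.00

pH = 7.00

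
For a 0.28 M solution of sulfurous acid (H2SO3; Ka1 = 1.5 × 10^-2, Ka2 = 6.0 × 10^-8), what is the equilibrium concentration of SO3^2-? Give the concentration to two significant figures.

First ionization gives [H+] ≈ [HSO3-] = 5.77 × 10^-2 M.
Second step: Ka2 = [H+][SO3^2-]/[HSO3-] ≈ [SO3^2-] (since [H+] ≈ [HSO3-]).
So [SO3^2-] ≈ Ka2.

6.0 × 10^-8 M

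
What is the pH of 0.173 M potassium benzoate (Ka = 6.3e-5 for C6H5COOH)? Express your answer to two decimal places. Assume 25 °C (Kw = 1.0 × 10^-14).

pH = 8.72

C6H5COO- is the conjugate base of the weak acid C6H5COOH.
Kb = Kw/Ka = 1.0×10^-14 / 6.3 × 10^-5 = 1.59 × 10^-10
Kb = [OH-]²/(0.173 − [OH-]) = 1.59 × 10^-10
Neglecting [OH-] in the denominator: [OH-] = √(1.59 × 10^-10 × 0.173) = 5.24 × 10^-6 M
([OH-]/C₀ = 0.003% < 5%, so the approximation holds.)
pOH = −log(5.24 × 10^-6) = 5.28; pH = 14.00 − 5.28 = 8.72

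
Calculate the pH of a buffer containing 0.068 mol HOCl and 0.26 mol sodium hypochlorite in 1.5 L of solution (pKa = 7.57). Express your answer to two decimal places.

pH = 8.15

pH = pKa + log([A⁻]/[HA]) = 7.57 + log(0.26/0.068)
pH = 7.57 + (+0.582) = 8.15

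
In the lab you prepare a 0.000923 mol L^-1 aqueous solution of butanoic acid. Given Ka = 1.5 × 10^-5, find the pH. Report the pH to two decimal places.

pH = 3.96

CH3(CH2)2COOH ⇌ CH3(CH2)2COO- + H+
From the ICE table, Ka = x²/(0.000923 − x) = 1.5 × 10^-5.
Here C₀/Ka ≈ 61.5, so the small-x approximation fails. Use the quadratic:
x = [−1.5e-05 + √(1.5e-05² + 5.54e-08)]/2 = 1.10 × 10^-4 M
pH = −log(1.10 × 10^-4) = 3.96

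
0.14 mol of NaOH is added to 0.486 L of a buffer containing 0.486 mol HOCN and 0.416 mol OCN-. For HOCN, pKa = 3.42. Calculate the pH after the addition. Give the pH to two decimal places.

After neutralization: n(HOCN) = 0.346 mol, n(OCN-) = 0.556 mol.
pH = pKa + log(n_OCN-/n_HOCN) = 3.42 + log(0.556/0.346) = 3.42 + (+0.206)

pH = 3.63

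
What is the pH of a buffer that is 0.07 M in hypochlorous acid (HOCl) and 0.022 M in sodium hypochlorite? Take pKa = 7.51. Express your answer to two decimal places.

pH = 7.01

Henderson–Hasselbalch: pH = pKa + log([OCl-]/[HOCl]) = 7.51 + log(0.022/0.07)
pH = 7.51 + (-0.503) = 7.01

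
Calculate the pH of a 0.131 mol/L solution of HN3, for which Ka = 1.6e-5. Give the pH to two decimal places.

pH = 2.84

HN3 ⇌ N3- + H+
Ka = [H+]²/(0.131 − [H+]) = 1.6 × 10^-5
Neglecting [H+] in the denominator: [H+] = √(1.6 × 10^-5 × 0.131) = 1.45 × 10^-3 M
pH = −log[H+] = −log(1.45 × 10^-3) = 2.84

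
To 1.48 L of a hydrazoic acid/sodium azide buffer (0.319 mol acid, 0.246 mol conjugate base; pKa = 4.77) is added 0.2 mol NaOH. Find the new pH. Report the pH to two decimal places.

pH = 5.34

After neutralization: n(HN3) = 0.119 mol, n(N3-) = 0.446 mol.
pH = pKa + log(n_N3-/n_HN3) = 4.77 + log(0.446/0.119) = 4.77 + (+0.574)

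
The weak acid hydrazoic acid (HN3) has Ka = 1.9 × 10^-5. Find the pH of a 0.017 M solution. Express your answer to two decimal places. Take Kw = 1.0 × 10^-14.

HN3 ⇌ N3- + H+
From the ICE table, Ka = x²/(0.017 − x) = 1.9 × 10^-5.
Neglecting x in the denominator: x = √(1.9 × 10^-5 × 0.017) = 5.68 × 10^-4 M
(x/C₀ = 3.3% < 5%, so the approximation holds.)
pH = −log[H+] = −log(5.68 × 10^-4) = 3.25

pH = 3.25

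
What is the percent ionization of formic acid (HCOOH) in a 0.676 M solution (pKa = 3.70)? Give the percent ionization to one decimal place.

HCOOH ⇌ HCOO- + H+; let x = [H+] at equilibrium.
Ka = 10^(−3.70) = 2.00 × 10^-4
x ≈ √(Ka·C₀) = √(2.00 × 10^-4 × 0.676) = 1.16 × 10^-2 M
Fraction ionized = 1.16 × 10^-2 / 0.676 = 0.0172 → 1.7%

1.7%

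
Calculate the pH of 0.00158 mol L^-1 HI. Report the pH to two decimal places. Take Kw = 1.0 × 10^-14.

pH = 2.80

HI is a strong acid and dissociates completely, so [H+] = 0.00158 M.
pH = -log(0.00158) = 2.80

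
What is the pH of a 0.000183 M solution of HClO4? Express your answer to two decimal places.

HClO4 is a strong acid and dissociates completely, so [H+] = 0.000183 M.
pH = -log(0.000183) = 3.74

pH = 3.74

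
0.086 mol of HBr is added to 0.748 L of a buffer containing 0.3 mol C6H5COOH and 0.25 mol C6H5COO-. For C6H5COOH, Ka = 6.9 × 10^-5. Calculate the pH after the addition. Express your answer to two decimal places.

pH = 3.79

After neutralization: n(C6H5COOH) = 0.386 mol, n(C6H5COO-) = 0.164 mol.
pKa = −log(6.9 × 10^-5) = 4.161
pH = pKa + log(n_C6H5COO-/n_C6H5COOH) = 4.161 + log(0.164/0.386) = 4.161 + (-0.372)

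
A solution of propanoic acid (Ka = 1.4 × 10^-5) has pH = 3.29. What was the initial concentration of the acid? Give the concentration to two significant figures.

[H+] = 10^(-3.29) = 5.13 × 10^-4 M = x
Ka = x²/(C₀ − x) ⇒ C₀ = x + x²/Ka
C₀ = 5.13 × 10^-4 + (5.13 × 10^-4)²/(1.4 × 10^-5) = 1.93 × 10^-2 M

C₀ = 1.9 × 10^-2 M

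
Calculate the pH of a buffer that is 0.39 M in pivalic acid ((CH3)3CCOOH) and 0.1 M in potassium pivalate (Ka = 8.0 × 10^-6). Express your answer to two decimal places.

pH = 4.51

pKa = −log(8.0 × 10^-6) = 5.097
Henderson–Hasselbalch: pH = pKa + log([(CH3)3CCOO-]/[(CH3)3CCOOH]) = 5.097 + log(0.1/0.39)
pH = 5.097 + (-0.591) = 4.51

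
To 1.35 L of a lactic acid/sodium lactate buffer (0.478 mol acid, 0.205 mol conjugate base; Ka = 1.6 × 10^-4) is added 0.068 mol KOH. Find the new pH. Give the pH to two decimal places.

OH- converts CH3CH(OH)COOH to CH3CH(OH)COO-: CH3CH(OH)COOH → 0.41 mol, CH3CH(OH)COO- → 0.273 mol.
pKa = −log(1.6 × 10^-4) = 3.796
pH = pKa + log(n_CH3CH(OH)COO-/n_CH3CH(OH)COOH) = 3.796 + log(0.273/0.41) = 3.796 + (-0.177)

pH = 3.62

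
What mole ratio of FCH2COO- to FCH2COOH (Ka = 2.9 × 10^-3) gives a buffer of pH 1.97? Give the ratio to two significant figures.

pKa = -log(2.9 × 10^-3) = 2.538
pH = pKa + log(r) ⇒ log(r) = 1.97 − 2.538 = -0.568
r = [FCH2COO-]/[FCH2COOH] = 10^(-0.568) = 0.27

ratio = 0.27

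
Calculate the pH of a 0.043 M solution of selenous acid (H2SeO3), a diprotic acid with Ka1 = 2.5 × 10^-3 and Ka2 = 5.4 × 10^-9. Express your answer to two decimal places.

pH = 2.04

Since Ka1 ≫ Ka2, the first ionization dominates [H+].
Ka1 = x²/(0.043 − x) = 2.5 × 10^-3
Solving the quadratic: x = (−Ka1 + √(Ka1² + 4·Ka1·C₀))/2 = 9.19 × 10^-3 M
pH = −log(9.19 × 10^-3) = 2.04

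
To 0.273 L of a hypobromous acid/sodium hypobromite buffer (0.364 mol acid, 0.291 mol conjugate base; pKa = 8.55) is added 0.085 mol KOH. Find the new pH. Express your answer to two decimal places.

pH = 8.68

OH- converts HOBr to OBr-: HOBr → 0.279 mol, OBr- → 0.376 mol.
Henderson–Hasselbalch with mole ratio 0.376/0.279: pH = 8.55 + (+0.130)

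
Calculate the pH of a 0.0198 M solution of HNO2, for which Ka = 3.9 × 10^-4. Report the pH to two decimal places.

pH = 2.59

HNO2 ⇌ NO2- + H+
Ka = x²/(0.0198 − x) = 3.9 × 10^-4
Here C₀/Ka ≈ 50.8, so the small-x approximation fails. Use the quadratic:
x = [−0.00039 + √(0.00039² + 3.09e-05)]/2 = 2.59 × 10^-3 M
pH = −log(2.59 × 10^-3) = 2.59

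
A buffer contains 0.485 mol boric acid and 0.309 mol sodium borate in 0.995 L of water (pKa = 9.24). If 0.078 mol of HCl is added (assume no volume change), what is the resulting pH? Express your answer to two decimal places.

pH = 8.85

After neutralization: n(B(OH)3) = 0.563 mol, n(B(OH)4-) = 0.231 mol.
Henderson–Hasselbalch with mole ratio 0.231/0.563: pH = 9.24 + (-0.387)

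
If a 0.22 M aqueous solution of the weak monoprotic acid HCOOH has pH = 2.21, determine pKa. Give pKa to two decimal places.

pKa = 3.75

[H+] = 10^(-2.21) = 6.17 × 10^-3 M
At equilibrium [HA] = 0.22 − 6.17 × 10^-3 = 2.14 × 10^-1 M
Ka = [H+][A-]/[HA] = (6.17 × 10^-3)² / 2.14 × 10^-1 = 1.78 × 10^-4
pKa = -log(1.78 × 10^-4) = 3.75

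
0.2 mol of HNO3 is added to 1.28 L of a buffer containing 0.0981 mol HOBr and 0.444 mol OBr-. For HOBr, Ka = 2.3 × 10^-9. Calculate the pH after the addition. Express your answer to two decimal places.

pH = 8.55

After neutralization: n(HOBr) = 0.298 mol, n(OBr-) = 0.244 mol.
pKa = −log(2.3 × 10^-9) = 8.638
pH = pKa + log(n_OBr-/n_HOBr) = 8.638 + log(0.244/0.298) = 8.638 + (-0.087)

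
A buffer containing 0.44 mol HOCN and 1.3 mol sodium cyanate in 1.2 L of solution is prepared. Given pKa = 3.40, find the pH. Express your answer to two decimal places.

pH = 3.87

Henderson–Hasselbalch: pH = pKa + log([OCN-]/[HOCN]) = 3.40 + log(1.3/0.44)
pH = 3.40 + (+0.470) = 3.87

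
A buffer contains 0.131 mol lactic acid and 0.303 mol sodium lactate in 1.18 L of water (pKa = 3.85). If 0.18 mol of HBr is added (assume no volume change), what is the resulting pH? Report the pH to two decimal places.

pH = 3.45

Added H+ converts CH3CH(OH)COO- to CH3CH(OH)COOH: CH3CH(OH)COOH → 0.311 mol, CH3CH(OH)COO- → 0.123 mol.
Henderson–Hasselbalch with mole ratio 0.123/0.311: pH = 3.85 + (-0.403)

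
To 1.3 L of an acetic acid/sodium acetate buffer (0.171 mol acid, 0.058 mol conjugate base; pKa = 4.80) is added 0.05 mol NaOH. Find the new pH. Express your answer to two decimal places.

pH = 4.75

After neutralization: n(CH3COOH) = 0.121 mol, n(CH3COO-) = 0.108 mol.
Henderson–Hasselbalch with mole ratio 0.108/0.121: pH = 4.80 + (-0.049)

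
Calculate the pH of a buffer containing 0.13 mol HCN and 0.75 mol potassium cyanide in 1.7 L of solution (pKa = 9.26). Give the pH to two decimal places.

pH = 10.02

Using pH = pKa + log([base]/[acid]) with [base]/[acid] = 0.75/0.13:
pH = 9.26 + (+0.761) = 10.02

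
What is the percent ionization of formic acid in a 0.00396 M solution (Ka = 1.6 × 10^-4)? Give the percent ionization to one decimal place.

HCOOH ⇌ HCOO- + H+; let x = [H+] at equilibrium.
Solve x² + 0.00016x − 6.34e-07 = 0 → x = 7.20 × 10^-4 M
% ionization = x/C₀ × 100% = 7.20 × 10^-4/0.00396 × 100% = 18.2%

18.2%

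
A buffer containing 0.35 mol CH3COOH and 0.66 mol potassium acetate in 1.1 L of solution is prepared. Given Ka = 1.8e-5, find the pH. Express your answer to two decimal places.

pH = 5.02

pKa = −log(1.8 × 10^-5) = 4.745
Henderson–Hasselbalch: pH = pKa + log([CH3COO-]/[CH3COOH]) = 4.745 + log(0.66/0.35)
pH = 4.745 + (+0.275) = 5.02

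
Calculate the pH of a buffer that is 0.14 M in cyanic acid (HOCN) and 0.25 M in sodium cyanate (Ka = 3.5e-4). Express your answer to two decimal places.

pH = 3.71

pKa = −log(3.5 × 10^-4) = 3.456
Using pH = pKa + log([base]/[acid]) with [base]/[acid] = 0.25/0.14:
pH = 3.456 + (+0.252) = 3.71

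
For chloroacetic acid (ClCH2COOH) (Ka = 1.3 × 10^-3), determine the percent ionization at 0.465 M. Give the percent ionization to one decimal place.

ClCH2COOH ⇌ ClCH2COO- + H+; let x = [H+] at equilibrium.
Ka = x²/(C₀ − x); solving the quadratic gives x = 2.39 × 10^-2 M.
% ionization = x/C₀ × 100% = 2.39 × 10^-2/0.465 × 100% = 5.1%

5.1%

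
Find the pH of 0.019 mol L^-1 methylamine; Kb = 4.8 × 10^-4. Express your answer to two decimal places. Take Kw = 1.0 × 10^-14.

CH3NH2 + H2O ⇌ CH3NH3+ + OH-
Kb = [OH-]²/(0.019 − [OH-]) = 4.8 × 10^-4
[OH-] is not negligible relative to C₀; solve [OH-]² + 0.00048·[OH-] − 9.12e-06 = 0.
[OH-] = [−0.00048 + √(0.00048² + 3.65e-05)]/2 = 2.79 × 10^-3 M
pOH = 2.55, so pH = 14.00 − pOH = 11.45

pH = 11.45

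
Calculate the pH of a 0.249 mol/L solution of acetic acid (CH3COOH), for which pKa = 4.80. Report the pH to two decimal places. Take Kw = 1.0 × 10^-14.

CH3COOH ⇌ CH3COO- + H+
Ka = 10^(−4.80) = 1.58 × 10^-5
Let x = [H+] at equilibrium. Ka = x²/(0.249 − x).
Assume x ≪ 0.249: x ≈ √(1.58 × 10^-5 × 0.249) = 1.98 × 10^-3 M
Check: 0.8% ionized — well under 5%, approximation valid.
pH = −log(1.98 × 10^-3) = 2.70

pH = 2.70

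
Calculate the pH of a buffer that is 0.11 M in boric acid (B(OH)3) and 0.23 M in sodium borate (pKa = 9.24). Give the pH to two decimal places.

pH = 9.56

Using pH = pKa + log([base]/[acid]) with [base]/[acid] = 0.23/0.11:
pH = 9.24 + (+0.320) = 9.56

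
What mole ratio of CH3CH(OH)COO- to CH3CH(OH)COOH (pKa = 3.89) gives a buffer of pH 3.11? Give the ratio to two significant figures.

ratio = 0.17

pH = pKa + log(r) ⇒ log(r) = 3.11 − 3.89 = -0.78
r = [CH3CH(OH)COO-]/[CH3CH(OH)COOH] = 10^(-0.78) = 0.166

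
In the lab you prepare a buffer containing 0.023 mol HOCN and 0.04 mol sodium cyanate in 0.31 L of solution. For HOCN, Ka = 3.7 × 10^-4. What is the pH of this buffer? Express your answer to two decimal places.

pKa = −log(3.7 × 10^-4) = 3.432
pH = pKa + log([A⁻]/[HA]) = 3.432 + log(0.04/0.023)
pH = 3.432 + (+0.240) = 3.67

pH = 3.67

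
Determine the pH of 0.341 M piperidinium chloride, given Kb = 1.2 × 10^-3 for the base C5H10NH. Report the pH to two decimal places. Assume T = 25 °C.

C5H10NH2+ is the conjugate acid of the weak base C5H10NH.
Ka = Kw/Kb = 1.0×10^-14 / 1.2 × 10^-3 = 8.33 × 10^-12
From the ICE table, Ka = [H+]²/(0.341 − [H+]) = 8.33 × 10^-12.
Since Ka ≪ C₀, [H+] ≈ √(Ka·C₀) = 1.69 × 10^-6 M.
pH = −log(1.69 × 10^-6) = 5.77

pH = 5.77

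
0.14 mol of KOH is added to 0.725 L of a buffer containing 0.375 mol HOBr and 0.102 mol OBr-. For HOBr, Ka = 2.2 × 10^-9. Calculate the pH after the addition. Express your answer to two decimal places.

pH = 8.67

OH- converts HOBr to OBr-: HOBr → 0.235 mol, OBr- → 0.242 mol.
pKa = −log(2.2 × 10^-9) = 8.658
pH = pKa + log([A⁻]/[HA]) = 8.658 + log(0.242/0.235) = 8.658 +0.013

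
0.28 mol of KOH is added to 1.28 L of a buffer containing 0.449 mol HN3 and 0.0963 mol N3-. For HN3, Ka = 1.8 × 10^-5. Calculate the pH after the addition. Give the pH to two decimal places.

pH = 5.09

OH- converts HN3 to N3-: HN3 → 0.169 mol, N3- → 0.376 mol.
pKa = −log(1.8 × 10^-5) = 4.745
pH = pKa + log(n_N3-/n_HN3) = 4.745 + log(0.376/0.169) = 4.745 + (+0.347)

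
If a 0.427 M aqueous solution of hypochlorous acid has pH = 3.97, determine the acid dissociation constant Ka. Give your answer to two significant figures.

[H+] = 10^(-3.97) = 1.07 × 10^-4 M
At equilibrium [HA] = 0.427 − 1.07 × 10^-4 = 4.27 × 10^-1 M
Ka = [H+][A-]/[HA] = (1.07 × 10^-4)² / 4.27 × 10^-1 = 2.7 × 10^-8

Ka = 2.7 × 10^-8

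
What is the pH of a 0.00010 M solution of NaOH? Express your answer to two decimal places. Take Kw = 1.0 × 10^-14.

NaOH is a strong base; [OH-] = 0.0001 M.
pOH = -log(0.0001) = 4.00
pH = 14.00 - 4.00 = 10.00

pH = 10.00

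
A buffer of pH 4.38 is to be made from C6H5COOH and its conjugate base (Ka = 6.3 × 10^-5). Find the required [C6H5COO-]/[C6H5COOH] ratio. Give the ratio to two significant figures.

pKa = -log(6.3 × 10^-5) = 4.201
pH = pKa + log(r) ⇒ log(r) = 4.38 − 4.201 = +0.179
r = [C6H5COO-]/[C6H5COOH] = 10^(+0.179) = 1.51

ratio = 1.5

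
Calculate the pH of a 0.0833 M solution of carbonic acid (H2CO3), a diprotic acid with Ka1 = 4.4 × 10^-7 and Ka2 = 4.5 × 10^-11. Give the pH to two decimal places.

Since Ka1 ≫ Ka2, the first ionization dominates [H+].
Ka1 = x²/(0.0833 − x) = 4.4 × 10^-7
x ≈ √(4.4 × 10^-7 × 0.0833) = 1.91 × 10^-4 M
pH = −log(1.91 × 10^-4) = 3.72

pH = 3.72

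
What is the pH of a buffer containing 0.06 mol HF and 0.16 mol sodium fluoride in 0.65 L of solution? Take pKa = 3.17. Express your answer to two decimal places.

pH = 3.60

pH = pKa + log([A⁻]/[HA]) = 3.17 + log(0.16/0.06)
pH = 3.17 + (+0.426) = 3.60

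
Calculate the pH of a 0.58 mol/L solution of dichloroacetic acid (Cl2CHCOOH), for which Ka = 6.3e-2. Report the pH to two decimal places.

pH = 0.79

Cl2CHCOOH ⇌ Cl2CHCOO- + H+
From the ICE table, Ka = [H+]²/(0.58 − [H+]) = 6.3 × 10^-2.
The 5% rule fails; solving [H+]² + Ka·[H+] − Ka·C₀ = 0 exactly:
[H+] = (−Ka + √(Ka² + 4·Ka·C₀))/2 = 1.62 × 10^-1 M
pH = −log[H+] = −log(1.62 × 10^-1) = 0.79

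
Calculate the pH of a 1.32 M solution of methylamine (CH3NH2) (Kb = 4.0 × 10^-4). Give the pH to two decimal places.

pH = 12.36

CH3NH2 + H2O ⇌ CH3NH3+ + OH-
Kb = x²/(1.32 − x) = 4.0 × 10^-4
Neglecting x in the denominator: x = √(4.0 × 10^-4 × 1.32) = 2.30 × 10^-2 M
(x/C₀ = 1.7% < 5%, so the approximation holds.)
pOH = −log(2.30 × 10^-2) = 1.64; pH = 14.00 − 1.64 = 12.36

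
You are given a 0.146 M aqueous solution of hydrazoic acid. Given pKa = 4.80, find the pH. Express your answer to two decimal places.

HN3 ⇌ N3- + H+
Ka = 10^(−4.80) = 1.58 × 10^-5
Ka = x²/(0.146 − x) = 1.58 × 10^-5
Assume x ≪ 0.146: x ≈ √(1.58 × 10^-5 × 0.146) = 1.52 × 10^-3 M
pH = −log[H+] = −log(1.52 × 10^-3) = 2.82

pH = 2.82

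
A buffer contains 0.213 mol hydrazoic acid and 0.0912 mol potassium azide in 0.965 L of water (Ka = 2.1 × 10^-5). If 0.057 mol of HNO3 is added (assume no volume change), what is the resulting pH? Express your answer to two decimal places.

After neutralization: n(HN3) = 0.27 mol, n(N3-) = 0.0342 mol.
pKa = −log(2.1 × 10^-5) = 4.678
pH = pKa + log([A⁻]/[HA]) = 4.678 + log(0.0342/0.27) = 4.678 -0.897

pH = 3.78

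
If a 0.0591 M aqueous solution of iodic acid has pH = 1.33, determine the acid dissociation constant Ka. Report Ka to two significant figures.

Ka = 1.8 × 10^-1

[H+] = 10^(-1.33) = 4.68 × 10^-2 M
At equilibrium [HA] = 0.0591 − 4.68 × 10^-2 = 1.23 × 10^-2 M
Ka = [H+][A-]/[HA] = (4.68 × 10^-2)² / 1.23 × 10^-2 = 1.8 × 10^-1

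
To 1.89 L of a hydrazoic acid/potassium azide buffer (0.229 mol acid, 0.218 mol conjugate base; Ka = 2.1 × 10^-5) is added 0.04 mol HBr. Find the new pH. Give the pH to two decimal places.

After neutralization: n(HN3) = 0.269 mol, n(N3-) = 0.178 mol.
pKa = −log(2.1 × 10^-5) = 4.678
Henderson–Hasselbalch with mole ratio 0.178/0.269: pH = 4.678 + (-0.179)

pH = 4.50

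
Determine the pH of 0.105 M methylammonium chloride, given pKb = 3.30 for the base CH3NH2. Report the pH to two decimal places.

CH3NH3+ is the conjugate acid of the weak base CH3NH2.
Kb = 10^(−3.30) = 5.01 × 10^-4
Ka = Kw/Kb = 1.0×10^-14 / 5.01 × 10^-4 = 2.00 × 10^-11
From the ICE table, Ka = x²/(0.105 − x) = 2.00 × 10^-11.
Since Ka ≪ C₀, x ≈ √(Ka·C₀) = 1.45 × 10^-6 M.
pH = −log(1.45 × 10^-6) = 5.84

pH = 5.84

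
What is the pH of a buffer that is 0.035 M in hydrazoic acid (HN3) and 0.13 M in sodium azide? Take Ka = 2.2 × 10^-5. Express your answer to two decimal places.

pH = 5.23

pKa = −log(2.2 × 10^-5) = 4.658
pH = pKa + log([A⁻]/[HA]) = 4.658 + log(0.13/0.035)
pH = 4.658 + (+0.570) = 5.23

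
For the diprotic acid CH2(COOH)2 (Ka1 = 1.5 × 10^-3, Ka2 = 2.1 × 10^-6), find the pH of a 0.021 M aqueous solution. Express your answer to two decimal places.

pH = 2.31

Ka1 ≫ Ka2, so treat the first dissociation as the only significant source of H+.
Ka1 = x²/(0.021 − x) = 1.5 × 10^-3
Solving the quadratic: x = (−Ka1 + √(Ka1² + 4·Ka1·C₀))/2 = 4.91 × 10^-3 M
pH = −log(4.91 × 10^-3) = 2.31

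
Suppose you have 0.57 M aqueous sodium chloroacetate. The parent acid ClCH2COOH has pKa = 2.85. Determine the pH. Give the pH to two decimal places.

ClCH2COO- is the conjugate base of the weak acid ClCH2COOH.
Ka = 10^(−2.85) = 1.41 × 10^-3
Kb = Kw/Ka = 1.0×10^-14 / 1.41 × 10^-3 = 7.09 × 10^-12
From the ICE table, Kb = [OH-]²/(0.57 − [OH-]) = 7.09 × 10^-12.
Neglecting [OH-] in the denominator: [OH-] = √(7.09 × 10^-12 × 0.57) = 2.01 × 10^-6 M
Check: 0.00035% ionized — well under 5%, approximation valid.
pOH = −log(2.01 × 10^-6) = 5.70; pH = 14.00 − 5.70 = 8.30

pH = 8.30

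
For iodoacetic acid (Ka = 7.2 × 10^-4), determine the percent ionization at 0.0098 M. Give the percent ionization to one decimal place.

ICH2COOH ⇌ ICH2COO- + H+; let x = [H+] at equilibrium.
Solve x² + 0.00072x − 7.06e-06 = 0 → x = 2.32 × 10^-3 M
Fraction ionized = 2.32 × 10^-3 / 0.0098 = 0.2367 → 23.7%

23.7%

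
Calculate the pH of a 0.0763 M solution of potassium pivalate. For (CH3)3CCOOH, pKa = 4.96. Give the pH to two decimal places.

(CH3)3CCOO- is the conjugate base of the weak acid (CH3)3CCOOH.
Ka = 10^(−4.96) = 1.10 × 10^-5
Kb = Kw/Ka = 1.0×10^-14 / 1.10 × 10^-5 = 9.09 × 10^-10
Kb = x²/(0.0763 − x) = 9.09 × 10^-10
Assume x ≪ 0.0763: x ≈ √(9.09 × 10^-10 × 0.0763) = 8.33 × 10^-6 M
Check: 0.011% ionized — well under 5%, approximation valid.
pOH = −log(8.33 × 10^-6) = 5.08; pH = 14.00 − 5.08 = 8.92

pH = 8.92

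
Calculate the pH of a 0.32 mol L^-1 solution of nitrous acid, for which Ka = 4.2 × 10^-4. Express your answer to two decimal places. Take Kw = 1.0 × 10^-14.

pH = 1.94

HNO2 ⇌ NO2- + H+
Ka = [H+]²/(0.32 − [H+]) = 4.2 × 10^-4
Since Ka ≪ C₀, [H+] ≈ √(Ka·C₀) = 1.16 × 10^-2 M.
pH = −log[H+] = −log(1.16 × 10^-2) = 1.94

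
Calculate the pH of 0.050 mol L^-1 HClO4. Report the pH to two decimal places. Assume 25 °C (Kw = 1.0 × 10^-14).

pH = 1.30

HClO4 is a strong acid and dissociates completely, so [H+] = 0.050 M.
pH = -log(0.05) = 1.30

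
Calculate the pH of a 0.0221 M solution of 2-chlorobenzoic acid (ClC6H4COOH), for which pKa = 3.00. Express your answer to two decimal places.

pH = 2.37

ClC6H4COOH ⇌ ClC6H4COO- + H+
Ka = 10^(−3.00) = 1.00 × 10^-3
Let x = [H+] at equilibrium. Ka = x²/(0.0221 − x).
x is not negligible relative to C₀; solve x² + 0.001·x − 2.21e-05 = 0.
x = (−Ka + √(Ka² + 4·Ka·C₀))/2 = 4.23 × 10^-3 M
pH = −log(4.23 × 10^-3) = 2.37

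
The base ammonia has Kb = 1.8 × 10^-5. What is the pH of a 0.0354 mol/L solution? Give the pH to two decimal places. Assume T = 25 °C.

pH = 10.90

NH3 + H2O ⇌ NH4+ + OH-
Let x = [OH-] at equilibrium. Kb = x²/(0.0354 − x).
Since Kb ≪ C₀, x ≈ √(Kb·C₀) = 7.98 × 10^-4 M.
Check: 2.3% ionized — well under 5%, approximation valid.
pOH = −log(7.98 × 10^-4) = 3.10; pH = 14.00 − 3.10 = 10.90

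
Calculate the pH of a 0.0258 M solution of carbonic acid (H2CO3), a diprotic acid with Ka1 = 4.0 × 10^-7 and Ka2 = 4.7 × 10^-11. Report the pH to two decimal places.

pH = 3.99

Ka1 ≫ Ka2, so treat the first dissociation as the only significant source of H+.
Ka1 = x²/(0.0258 − x) = 4.0 × 10^-7
x ≈ √(4.0 × 10^-7 × 0.0258) = 1.02 × 10^-4 M
pH = −log(1.02 × 10^-4) = 3.99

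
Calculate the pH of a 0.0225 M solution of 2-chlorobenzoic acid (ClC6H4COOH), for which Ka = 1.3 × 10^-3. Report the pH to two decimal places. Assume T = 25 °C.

ClC6H4COOH ⇌ ClC6H4COO- + H+
From the ICE table, Ka = [H+]²/(0.0225 − [H+]) = 1.3 × 10^-3.
Here C₀/Ka ≈ 17.3, so the small-[H+] approximation fails. Use the quadratic:
[H+] = [−0.0013 + √(0.0013² + 0.000117)]/2 = 4.80 × 10^-3 M
pH = −log[H+] = −log(4.80 × 10^-3) = 2.32

pH = 2.32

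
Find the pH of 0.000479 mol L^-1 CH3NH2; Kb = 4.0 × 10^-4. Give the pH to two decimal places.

CH3NH2 + H2O ⇌ CH3NH3+ + OH-
From the ICE table, Kb = [OH-]²/(0.000479 − [OH-]) = 4.0 × 10^-4.
Here C₀/Kb ≈ 1.2, so the small-[OH-] approximation fails. Use the quadratic:
[OH-] = [−0.0004 + √(0.0004² + 7.66e-07)]/2 = 2.81 × 10^-4 M
pOH = 3.55, so pH = 14.00 − pOH = 10.45

pH = 10.45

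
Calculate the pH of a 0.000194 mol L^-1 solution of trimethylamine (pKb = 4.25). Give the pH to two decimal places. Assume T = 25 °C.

(CH3)3N + H2O ⇌ (CH3)3NH+ + OH-
Kb = 10^(−4.25) = 5.62 × 10^-5
From the ICE table, Kb = [OH-]²/(0.000194 − [OH-]) = 5.62 × 10^-5.
Here C₀/Kb ≈ 3.45, so the small-[OH-] approximation fails. Use the quadratic:
[OH-] = (−Kb + √(Kb² + 4·Kb·C₀))/2 = 8.00 × 10^-5 M
pOH = 4.10, so pH = 14.00 − pOH = 9.90

pH = 9.90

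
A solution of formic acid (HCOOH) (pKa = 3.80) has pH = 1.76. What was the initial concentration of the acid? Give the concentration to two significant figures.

C₀ = 1.9 M

[H+] = 10^(-1.76) = 1.74 × 10^-2 M = x
Ka = 10^(−3.80) = 1.58 × 10^-4
Ka = x²/(C₀ − x) ⇒ C₀ = x + x²/Ka
C₀ = 1.74 × 10^-2 + (1.74 × 10^-2)²/(1.58 × 10^-4) = 1.93 M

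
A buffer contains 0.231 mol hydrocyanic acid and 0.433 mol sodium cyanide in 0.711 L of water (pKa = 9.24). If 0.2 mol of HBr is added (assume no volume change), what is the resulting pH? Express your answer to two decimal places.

Added H+ converts CN- to HCN: HCN → 0.431 mol, CN- → 0.233 mol.
pH = pKa + log(n_CN-/n_HCN) = 9.24 + log(0.233/0.431) = 9.24 + (-0.267)

pH = 8.97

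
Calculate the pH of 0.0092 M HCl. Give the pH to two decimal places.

HCl is a strong acid and dissociates completely, so [H+] = 0.0092 M.
pH = -log(0.0092) = 2.04

pH = 2.04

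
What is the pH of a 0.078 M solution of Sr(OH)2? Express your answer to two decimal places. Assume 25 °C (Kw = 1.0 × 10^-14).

pH = 13.19

Sr(OH)2 is a strong base (each formula unit releases 2 OH-); [OH-] = 0.156 M.
pOH = -log(0.156) = 0.81
pH = 14.00 - 0.81 = 13.19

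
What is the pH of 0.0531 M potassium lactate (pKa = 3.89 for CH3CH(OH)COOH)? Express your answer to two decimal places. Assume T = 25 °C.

CH3CH(OH)COO- is the conjugate base of the weak acid CH3CH(OH)COOH.
Ka = 10^(−3.89) = 1.29 × 10^-4
Kb = Kw/Ka = 1.0×10^-14 / 1.29 × 10^-4 = 7.75 × 10^-11
From the ICE table, Kb = x²/(0.0531 − x) = 7.75 × 10^-11.
Neglecting x in the denominator: x = √(7.75 × 10^-11 × 0.0531) = 2.03 × 10^-6 M
pOH = −log(2.03 × 10^-6) = 5.69; pH = 14.00 − 5.69 = 8.31

pH = 8.31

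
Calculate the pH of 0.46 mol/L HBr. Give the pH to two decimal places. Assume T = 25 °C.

HBr is a strong acid and dissociates completely, so [H+] = 0.46 M.
pH = -log(0.46) = 0.34

pH = 0.34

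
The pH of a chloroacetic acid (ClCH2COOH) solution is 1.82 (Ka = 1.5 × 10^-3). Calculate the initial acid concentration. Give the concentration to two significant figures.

[H+] = 10^(-1.82) = 1.51 × 10^-2 M = x
Ka = x²/(C₀ − x) ⇒ C₀ = x + x²/Ka
C₀ = 1.51 × 10^-2 + (1.51 × 10^-2)²/(1.5 × 10^-3) = 1.67 × 10^-1 M

C₀ = 1.7 × 10^-1 M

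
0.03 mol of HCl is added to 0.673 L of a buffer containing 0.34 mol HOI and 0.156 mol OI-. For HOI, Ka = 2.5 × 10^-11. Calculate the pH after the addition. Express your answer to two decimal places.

pH = 10.13

Added H+ converts OI- to HOI: HOI → 0.37 mol, OI- → 0.126 mol.
pKa = −log(2.5 × 10^-11) = 10.602
Henderson–Hasselbalch with mole ratio 0.126/0.37: pH = 10.602 + (-0.468)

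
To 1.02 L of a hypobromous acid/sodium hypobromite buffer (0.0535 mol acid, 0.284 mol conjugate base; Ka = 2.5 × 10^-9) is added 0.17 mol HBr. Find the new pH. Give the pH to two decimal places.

pH = 8.31

Added H+ converts OBr- to HOBr: HOBr → 0.224 mol, OBr- → 0.114 mol.
pKa = −log(2.5 × 10^-9) = 8.602
pH = pKa + log([A⁻]/[HA]) = 8.602 + log(0.114/0.224) = 8.602 -0.293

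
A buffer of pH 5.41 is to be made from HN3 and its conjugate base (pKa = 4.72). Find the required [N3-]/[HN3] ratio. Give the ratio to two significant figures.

ratio = 4.9

pH = pKa + log(r) ⇒ log(r) = 5.41 − 4.72 = +0.69
r = [N3-]/[HN3] = 10^(+0.69) = 4.9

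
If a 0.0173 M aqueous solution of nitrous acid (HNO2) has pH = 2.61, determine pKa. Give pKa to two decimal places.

pKa = 3.39

[H+] = 10^(-2.61) = 2.45 × 10^-3 M
At equilibrium [HA] = 0.0173 − 2.45 × 10^-3 = 1.48 × 10^-2 M
Ka = [H+][A-]/[HA] = (2.45 × 10^-3)² / 1.48 × 10^-2 = 4.06 × 10^-4
pKa = -log(4.06 × 10^-4) = 3.39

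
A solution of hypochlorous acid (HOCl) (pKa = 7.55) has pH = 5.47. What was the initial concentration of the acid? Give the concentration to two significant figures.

C₀ = 4.1 × 10^-4 M

[H+] = 10^(-5.47) = 3.39 × 10^-6 M = x
Ka = 10^(−7.55) = 2.82 × 10^-8
Ka = x²/(C₀ − x) ⇒ C₀ = x + x²/Ka
C₀ = 3.39 × 10^-6 + (3.39 × 10^-6)²/(2.82 × 10^-8) = 4.11 × 10^-4 M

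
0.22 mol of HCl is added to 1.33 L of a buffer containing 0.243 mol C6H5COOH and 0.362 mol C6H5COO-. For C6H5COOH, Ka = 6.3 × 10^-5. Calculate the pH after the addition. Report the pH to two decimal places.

pH = 3.69

Added H+ converts C6H5COO- to C6H5COOH: C6H5COOH → 0.463 mol, C6H5COO- → 0.142 mol.
pKa = −log(6.3 × 10^-5) = 4.201
Henderson–Hasselbalch with mole ratio 0.142/0.463: pH = 4.201 + (-0.513)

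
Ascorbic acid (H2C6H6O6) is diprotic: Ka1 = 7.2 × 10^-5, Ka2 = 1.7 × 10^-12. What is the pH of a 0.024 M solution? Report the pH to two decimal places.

Ka1 ≫ Ka2, so treat the first dissociation as the only significant source of H+.
Ka1 = x²/(0.024 − x) = 7.2 × 10^-5
Solving the quadratic: x = (−Ka1 + √(Ka1² + 4·Ka1·C₀))/2 = 1.28 × 10^-3 M
pH = −log(1.28 × 10^-3) = 2.89

pH = 2.89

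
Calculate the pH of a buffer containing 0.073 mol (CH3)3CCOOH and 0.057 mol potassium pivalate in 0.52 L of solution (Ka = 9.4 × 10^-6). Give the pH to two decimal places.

pKa = −log(9.4 × 10^-6) = 5.027
Using pH = pKa + log([base]/[acid]) with [base]/[acid] = 0.057/0.073:
pH = 5.027 + (-0.107) = 4.92

pH = 4.92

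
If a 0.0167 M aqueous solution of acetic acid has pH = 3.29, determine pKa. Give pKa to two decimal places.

pKa = 4.79

[H+] = 10^(-3.29) = 5.13 × 10^-4 M
At equilibrium [HA] = 0.0167 − 5.13 × 10^-4 = 1.62 × 10^-2 M
Ka = [H+][A-]/[HA] = (5.13 × 10^-4)² / 1.62 × 10^-2 = 1.62 × 10^-5
pKa = -log(1.62 × 10^-5) = 4.79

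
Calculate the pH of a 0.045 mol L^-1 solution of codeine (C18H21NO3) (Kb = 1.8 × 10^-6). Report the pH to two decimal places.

pH = 10.45

C18H21NO3 + H2O ⇌ C18H22NO3+ + OH-
From the ICE table, Kb = [OH-]²/(0.045 − [OH-]) = 1.8 × 10^-6.
Since Kb ≪ C₀, [OH-] ≈ √(Kb·C₀) = 2.85 × 10^-4 M.
Check: 0.63% ionized — well under 5%, approximation valid.
pOH = 3.55, so pH = 14.00 − pOH = 10.45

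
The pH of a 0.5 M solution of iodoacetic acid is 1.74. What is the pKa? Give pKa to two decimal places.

[H+] = 10^(-1.74) = 1.82 × 10^-2 M
At equilibrium [HA] = 0.5 − 1.82 × 10^-2 = 4.82 × 10^-1 M
Ka = [H+][A-]/[HA] = (1.82 × 10^-2)² / 4.82 × 10^-1 = 6.87 × 10^-4
pKa = -log(6.87 × 10^-4) = 3.16

pKa = 3.16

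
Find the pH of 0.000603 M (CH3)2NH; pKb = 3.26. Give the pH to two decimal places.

pH = 10.56

(CH3)2NH + H2O ⇌ (CH3)2NH2+ + OH-
Kb = 10^(−3.26) = 5.50 × 10^-4
Kb = x²/(0.000603 − x) = 5.50 × 10^-4
x is not negligible relative to C₀; solve x² + 0.00055·x − 3.32e-07 = 0.
x = [−0.00055 + √(0.00055² + 1.33e-06)]/2 = 3.63 × 10^-4 M
pOH = −log(3.63 × 10^-4) = 3.44; pH = 14.00 − 3.44 = 10.56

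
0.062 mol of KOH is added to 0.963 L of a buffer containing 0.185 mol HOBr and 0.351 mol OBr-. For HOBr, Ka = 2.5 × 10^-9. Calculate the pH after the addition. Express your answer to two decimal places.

pH = 9.13

OH- converts HOBr to OBr-: HOBr → 0.123 mol, OBr- → 0.413 mol.
pKa = −log(2.5 × 10^-9) = 8.602
pH = pKa + log([A⁻]/[HA]) = 8.602 + log(0.413/0.123) = 8.602 +0.526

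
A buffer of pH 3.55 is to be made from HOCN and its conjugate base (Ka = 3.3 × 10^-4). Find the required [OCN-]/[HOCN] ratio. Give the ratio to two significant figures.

ratio = 1.2

pKa = -log(3.3 × 10^-4) = 3.481
pH = pKa + log(r) ⇒ log(r) = 3.55 − 3.481 = +0.069
r = [OCN-]/[HOCN] = 10^(+0.069) = 1.17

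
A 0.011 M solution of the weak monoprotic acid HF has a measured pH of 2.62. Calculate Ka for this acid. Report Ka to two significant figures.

[H+] = 10^(-2.62) = 2.40 × 10^-3 M
At equilibrium [HA] = 0.011 − 2.40 × 10^-3 = 8.60 × 10^-3 M
Ka = [H+][A-]/[HA] = (2.40 × 10^-3)² / 8.60 × 10^-3 = 6.7 × 10^-4

Ka = 6.7 × 10^-4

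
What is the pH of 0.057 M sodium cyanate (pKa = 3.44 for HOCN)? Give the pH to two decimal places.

OCN- is the conjugate base of the weak acid HOCN.
Ka = 10^(−3.44) = 3.63 × 10^-4
Kb = Kw/Ka = 1.0×10^-14 / 3.63 × 10^-4 = 2.75 × 10^-11
From the ICE table, Kb = [OH-]²/(0.057 − [OH-]) = 2.75 × 10^-11.
Since Kb ≪ C₀, [OH-] ≈ √(Kb·C₀) = 1.25 × 10^-6 M.
pOH = −log(1.25 × 10^-6) = 5.90; pH = 14.00 − 5.90 = 8.10

pH = 8.10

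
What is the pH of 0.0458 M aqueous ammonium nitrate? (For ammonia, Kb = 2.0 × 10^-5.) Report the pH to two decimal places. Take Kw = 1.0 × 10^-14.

pH = 5.32

NH4+ is the conjugate acid of the weak base NH3.
Ka = Kw/Kb = 1.0×10^-14 / 2.0 × 10^-5 = 5.00 × 10^-10
Ka = [H+]²/(0.0458 − [H+]) = 5.00 × 10^-10
Neglecting [H+] in the denominator: [H+] = √(5.00 × 10^-10 × 0.0458) = 4.79 × 10^-6 M
([H+]/C₀ = 0.01% < 5%, so the approximation holds.)
pH = −log[H+] = −log(4.79 × 10^-6) = 5.32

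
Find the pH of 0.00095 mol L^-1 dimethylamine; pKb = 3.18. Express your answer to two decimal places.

(CH3)2NH + H2O ⇌ (CH3)2NH2+ + OH-
Kb = 10^(−3.18) = 6.61 × 10^-4
Kb = x²/(0.00095 − x) = 6.61 × 10^-4
The 5% rule fails; solving x² + Kb·x − Kb·C₀ = 0 exactly:
x = [−0.000661 + √(0.000661² + 2.51e-06)]/2 = 5.28 × 10^-4 M
pOH = 3.28, so pH = 14.00 − pOH = 10.72

pH = 10.72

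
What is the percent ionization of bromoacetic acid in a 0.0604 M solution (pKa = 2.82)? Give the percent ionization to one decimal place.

14.6%

BrCH2COOH ⇌ BrCH2COO- + H+; let x = [H+] at equilibrium.
Ka = 10^(−2.82) = 1.51 × 10^-3
Solve x² + 0.00151x − 9.12e-05 = 0 → x = 8.82 × 10^-3 M
% ionization = x/C₀ × 100% = 8.82 × 10^-3/0.0604 × 100% = 14.6%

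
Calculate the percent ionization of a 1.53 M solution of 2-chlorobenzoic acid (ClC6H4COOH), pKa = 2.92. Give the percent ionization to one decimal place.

2.8%

ClC6H4COOH ⇌ ClC6H4COO- + H+; let x = [H+] at equilibrium.
Ka = 10^(−2.92) = 1.20 × 10^-3
x ≈ √(Ka·C₀) = √(1.20 × 10^-3 × 1.53) = 4.28 × 10^-2 M
% ionization = x/C₀ × 100% = 4.28 × 10^-2/1.53 × 100% = 2.8%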